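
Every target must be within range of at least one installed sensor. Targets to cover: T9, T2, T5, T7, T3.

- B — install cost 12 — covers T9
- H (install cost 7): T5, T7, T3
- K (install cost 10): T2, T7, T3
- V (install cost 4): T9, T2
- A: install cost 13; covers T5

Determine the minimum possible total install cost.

This is an integer covering problem.
Choose H and V: together they cover T9, T2, T5, T7, T3 — every target.
Total install cost: 7 + 4 = 11.
No cover costs less than 11.

11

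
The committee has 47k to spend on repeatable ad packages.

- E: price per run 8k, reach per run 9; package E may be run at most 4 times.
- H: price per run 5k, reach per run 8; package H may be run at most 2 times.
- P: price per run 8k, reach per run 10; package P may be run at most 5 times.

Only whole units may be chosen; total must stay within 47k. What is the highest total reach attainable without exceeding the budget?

This is a bounded integer knapsack.
Take 1×H and 5×P: price 45 ≤ 47, reach 1·8 + 5·10 = 58.
No other integer combination yields more.

58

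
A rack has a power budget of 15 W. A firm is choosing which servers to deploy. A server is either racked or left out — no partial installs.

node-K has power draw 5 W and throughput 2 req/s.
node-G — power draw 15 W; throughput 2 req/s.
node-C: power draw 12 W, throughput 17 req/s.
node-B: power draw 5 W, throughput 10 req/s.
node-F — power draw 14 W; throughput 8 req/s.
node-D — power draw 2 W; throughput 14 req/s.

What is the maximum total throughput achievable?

Allowing fractional choices, the relaxed optimum would be about 35.3, but servers are indivisible.
node-K + node-B + node-D: power draw 5 + 5 + 2 = 12 ≤ 15, throughput 2 + 10 + 14 = 26.
node-C + node-D: power draw 12 + 2 = 14 ≤ 15, throughput 17 + 14 = 31.
node-B + node-D: power draw 5 + 2 = 7 ≤ 15, throughput 10 + 14 = 24.
Best is node-C and node-D with total throughput 31.

31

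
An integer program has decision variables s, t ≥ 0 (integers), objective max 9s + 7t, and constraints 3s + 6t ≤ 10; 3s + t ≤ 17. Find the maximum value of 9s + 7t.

27

Relaxing integrality, the LP optimum is 30.00 at (s,t) = (3.33, 0), which is not an integer point.
(s,t)=(3,0): 3·3+6·0=9≤10, 3·3+1·0=9≤17, objective 27.
(s,t)=(2,0): 3·2+6·0=6≤10, 3·2+1·0=6≤17, objective 18.
Maximum is 27 at (s,t)=(3,0).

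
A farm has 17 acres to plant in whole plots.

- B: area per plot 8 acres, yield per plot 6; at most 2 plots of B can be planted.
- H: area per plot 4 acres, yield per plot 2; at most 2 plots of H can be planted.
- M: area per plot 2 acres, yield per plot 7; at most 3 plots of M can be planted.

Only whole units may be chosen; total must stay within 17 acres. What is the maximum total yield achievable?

27

M has the best ratio (7/2); taking only M gives at most 3×7 = 21 (stopped by the supply cap of 3).
Mixing does better — 1×B and 3×M: area 14 ≤ 17, yield 1·6 + 3·7 = 27.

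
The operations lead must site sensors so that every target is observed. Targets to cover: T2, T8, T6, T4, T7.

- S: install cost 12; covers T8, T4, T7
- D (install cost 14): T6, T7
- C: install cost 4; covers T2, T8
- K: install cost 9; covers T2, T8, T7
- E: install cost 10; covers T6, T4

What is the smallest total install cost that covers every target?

19

The greedy cost-per-new-target heuristic would pick C, E, and K for 23, but a cheaper cover exists.
Choose K and E: together they cover T2, T8, T6, T4, T7 — every target.
Total install cost: 9 + 10 = 19.
No cover costs less than 19.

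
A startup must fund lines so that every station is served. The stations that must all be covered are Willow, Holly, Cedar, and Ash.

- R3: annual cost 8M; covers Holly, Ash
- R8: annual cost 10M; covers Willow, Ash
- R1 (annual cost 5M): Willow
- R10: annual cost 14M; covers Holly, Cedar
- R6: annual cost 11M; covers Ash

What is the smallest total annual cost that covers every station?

The greedy cost-per-new-station heuristic would pick R3, R1, and R10 for 27, but a cheaper cover exists.
Choose R8 and R10: together they cover Willow, Holly, Cedar, Ash — every station.
Total annual cost: 10 + 14 = 24.
No cover costs less than 24.

24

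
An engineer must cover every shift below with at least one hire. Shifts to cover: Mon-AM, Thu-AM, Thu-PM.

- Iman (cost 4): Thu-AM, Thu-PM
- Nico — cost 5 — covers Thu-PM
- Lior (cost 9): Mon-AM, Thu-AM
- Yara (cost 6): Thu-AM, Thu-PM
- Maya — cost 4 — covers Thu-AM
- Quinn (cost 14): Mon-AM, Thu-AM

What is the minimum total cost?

13

This is a weighted set-cover instance.
Choose Iman and Lior: together they cover Mon-AM, Thu-AM, Thu-PM — every shift.
Total cost: 4 + 9 = 13.
No cover costs less than 13.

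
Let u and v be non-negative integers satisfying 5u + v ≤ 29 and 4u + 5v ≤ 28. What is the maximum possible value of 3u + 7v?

35

Relaxing integrality, the LP optimum is 39.20 at (u,v) = (0, 5.6), which is not an integer point.
(u,v)=(0,5) is feasible, giving 35.
(u,v)=(1,4) is feasible, giving 31.
Maximum is 35 at (u,v)=(0,5).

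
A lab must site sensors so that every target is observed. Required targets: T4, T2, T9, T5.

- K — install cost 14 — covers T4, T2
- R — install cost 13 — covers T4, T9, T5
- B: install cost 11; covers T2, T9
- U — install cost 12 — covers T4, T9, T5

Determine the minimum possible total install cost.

Choose B and U: together they cover T4, T2, T9, T5 — every target.
Total install cost: 11 + 12 = 23.
No cover costs less than 23.

23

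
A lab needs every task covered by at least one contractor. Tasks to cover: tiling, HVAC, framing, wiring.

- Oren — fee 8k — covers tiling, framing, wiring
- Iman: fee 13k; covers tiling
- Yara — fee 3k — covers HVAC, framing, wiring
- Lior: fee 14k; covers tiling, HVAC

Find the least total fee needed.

Choose Oren and Yara: together they cover tiling, HVAC, framing, wiring — every task.
Total fee: 8 + 3 = 11.
No cover costs less than 11.

11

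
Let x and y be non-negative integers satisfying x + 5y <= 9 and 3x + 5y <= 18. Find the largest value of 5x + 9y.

(x,y)=(6,0) is feasible, giving 30.
(x,y)=(4,1) is feasible, giving 29.
The best lattice point is (6,0), giving 30.

30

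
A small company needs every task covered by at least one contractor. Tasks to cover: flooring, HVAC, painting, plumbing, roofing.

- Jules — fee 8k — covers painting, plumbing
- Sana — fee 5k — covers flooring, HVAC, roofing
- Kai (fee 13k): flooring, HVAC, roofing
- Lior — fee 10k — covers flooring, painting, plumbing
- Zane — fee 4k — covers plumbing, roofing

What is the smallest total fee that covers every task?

13

This is an integer covering problem.
Choose Jules and Sana: together they cover flooring, HVAC, painting, plumbing, roofing — every task.
Total fee: 8 + 5 = 13.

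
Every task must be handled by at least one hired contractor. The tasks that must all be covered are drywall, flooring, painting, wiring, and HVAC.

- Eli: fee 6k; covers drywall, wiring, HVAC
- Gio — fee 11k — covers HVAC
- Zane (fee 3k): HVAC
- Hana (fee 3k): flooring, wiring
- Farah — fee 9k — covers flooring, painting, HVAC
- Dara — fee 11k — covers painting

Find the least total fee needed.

The greedy cost-per-new-task heuristic would pick Hana, Eli, and Farah for 18, but a cheaper cover exists.
Choose Eli and Farah: together they cover drywall, flooring, painting, wiring, HVAC — every task.
Total fee: 6 + 9 = 15.
No cover costs less than 15.

15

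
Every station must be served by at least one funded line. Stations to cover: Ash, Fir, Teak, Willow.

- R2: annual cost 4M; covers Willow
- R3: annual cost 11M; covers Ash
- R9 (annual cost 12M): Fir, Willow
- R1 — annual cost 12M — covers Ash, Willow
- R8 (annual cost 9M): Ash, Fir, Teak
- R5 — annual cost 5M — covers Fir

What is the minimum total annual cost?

This is an integer covering problem.
Choose R2 and R8: together they cover Ash, Fir, Teak, Willow — every station.
Total annual cost: 4 + 9 = 13.
No cover costs less than 13.

13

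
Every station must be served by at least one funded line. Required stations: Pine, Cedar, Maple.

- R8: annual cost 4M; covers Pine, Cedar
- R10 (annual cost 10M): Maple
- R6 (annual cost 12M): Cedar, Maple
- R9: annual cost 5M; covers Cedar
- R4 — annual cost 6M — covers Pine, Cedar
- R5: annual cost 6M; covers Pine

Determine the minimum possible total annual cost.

14

This is a weighted set-cover instance.
Choose R8 and R10: together they cover Pine, Cedar, Maple — every station.
Total annual cost: 4 + 10 = 14.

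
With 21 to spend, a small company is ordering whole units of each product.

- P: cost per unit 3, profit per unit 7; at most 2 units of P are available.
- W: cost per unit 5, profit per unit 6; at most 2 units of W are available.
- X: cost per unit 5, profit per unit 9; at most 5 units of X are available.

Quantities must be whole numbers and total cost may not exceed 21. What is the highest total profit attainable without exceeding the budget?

2×P and 3×X: cost 21 ≤ 21, profit 2·7 + 3·9 = 41.
2×P, 1×W, and 2×X: cost 21 ≤ 21, profit 2·7 + 1·6 + 2·9 = 38.
Best is 41.

41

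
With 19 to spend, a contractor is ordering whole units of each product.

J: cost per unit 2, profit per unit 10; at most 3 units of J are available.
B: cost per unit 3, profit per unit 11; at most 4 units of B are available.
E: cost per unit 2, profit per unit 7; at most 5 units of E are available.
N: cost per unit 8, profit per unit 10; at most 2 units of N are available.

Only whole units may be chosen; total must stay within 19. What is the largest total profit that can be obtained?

77

J has the best ratio (10/2); taking only J gives at most 3×10 = 30 (stopped by the supply cap of 3).
Mixing does better — 3×J, 3×B, and 2×E: cost 19 ≤ 19, profit 3·10 + 3·11 + 2·7 = 77.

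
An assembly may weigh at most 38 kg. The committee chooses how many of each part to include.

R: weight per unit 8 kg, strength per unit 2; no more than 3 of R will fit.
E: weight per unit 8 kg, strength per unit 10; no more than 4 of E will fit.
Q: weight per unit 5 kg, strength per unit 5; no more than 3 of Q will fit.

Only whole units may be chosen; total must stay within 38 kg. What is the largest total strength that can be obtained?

3×E and 2×Q: weight 34 ≤ 38, strength 3·10 + 2·5 = 40.
4×E and 1×Q: weight 37 ≤ 38, strength 4·10 + 1·5 = 45.
Best is 45.

45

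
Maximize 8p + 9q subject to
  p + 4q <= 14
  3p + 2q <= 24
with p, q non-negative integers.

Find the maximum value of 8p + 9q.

(p,q)=(6,2) is feasible, giving 66.
(p,q)=(7,1) is feasible, giving 65.
Maximum is 66 at (p,q)=(6,2).

66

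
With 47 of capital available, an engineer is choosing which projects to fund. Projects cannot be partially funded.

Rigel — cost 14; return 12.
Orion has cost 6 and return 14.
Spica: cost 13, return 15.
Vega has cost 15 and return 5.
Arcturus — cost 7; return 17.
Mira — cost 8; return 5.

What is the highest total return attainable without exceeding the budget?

This is an integer program with binary decision variables.
Allowing fractional choices, the relaxed optimum would be about 62.4, but projects are indivisible.
Rigel + Orion + Spica + Arcturus: cost 14 + 6 + 13 + 7 = 40 ≤ 47, return 12 + 14 + 15 + 17 = 58.
Orion + Spica + Arcturus + Mira: cost 6 + 13 + 7 + 8 = 34 ≤ 47, return 14 + 15 + 17 + 5 = 51.
Best is Rigel, Orion, Spica, and Arcturus with total return 58.

58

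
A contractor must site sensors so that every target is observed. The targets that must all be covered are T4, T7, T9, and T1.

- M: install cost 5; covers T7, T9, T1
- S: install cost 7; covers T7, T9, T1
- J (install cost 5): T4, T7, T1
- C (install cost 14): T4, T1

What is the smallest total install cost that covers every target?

Choose M and J: together they cover T4, T7, T9, T1 — every target.
Total install cost: 5 + 5 = 10.
No cover costs less than 10.

10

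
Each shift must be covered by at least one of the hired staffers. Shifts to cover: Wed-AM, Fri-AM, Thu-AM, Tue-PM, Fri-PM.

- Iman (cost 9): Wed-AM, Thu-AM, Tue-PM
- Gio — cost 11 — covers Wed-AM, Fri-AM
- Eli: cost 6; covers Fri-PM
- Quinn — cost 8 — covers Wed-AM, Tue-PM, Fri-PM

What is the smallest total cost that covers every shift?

26

Choose Iman, Gio, and Eli: together they cover Wed-AM, Fri-AM, Thu-AM, Tue-PM, Fri-PM — every shift.
Total cost: 9 + 11 + 6 = 26.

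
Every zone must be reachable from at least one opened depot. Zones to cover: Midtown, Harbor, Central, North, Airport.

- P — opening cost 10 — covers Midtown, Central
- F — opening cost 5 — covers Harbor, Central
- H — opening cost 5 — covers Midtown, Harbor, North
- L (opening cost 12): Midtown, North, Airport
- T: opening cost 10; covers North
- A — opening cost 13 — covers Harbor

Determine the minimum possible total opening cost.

17

The greedy cost-per-new-zone heuristic would pick H, F, and L for 22, but a cheaper cover exists.
Choose F and L: together they cover Midtown, Harbor, Central, North, Airport — every zone.
Total opening cost: 5 + 12 = 17.
No cover costs less than 17.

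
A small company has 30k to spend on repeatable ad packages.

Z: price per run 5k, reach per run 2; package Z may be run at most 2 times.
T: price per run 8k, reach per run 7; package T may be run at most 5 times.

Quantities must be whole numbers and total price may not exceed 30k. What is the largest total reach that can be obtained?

This is a bounded integer knapsack.
T has the best ratio (7/8); taking only T gives at most 3×7 = 21 (stopped by the price limit).
Mixing does better — 1×Z and 3×T: price 29 ≤ 30, reach 1·2 + 3·7 = 23.

23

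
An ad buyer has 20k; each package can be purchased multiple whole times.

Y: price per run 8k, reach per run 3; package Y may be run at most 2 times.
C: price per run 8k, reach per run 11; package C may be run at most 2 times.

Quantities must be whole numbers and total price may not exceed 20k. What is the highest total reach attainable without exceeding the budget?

22

Take 2×C: price 16 ≤ 20, reach 2·11 = 22.
C has the best ratio (11/8) and is taken to its limit of 2; remaining capacity is filled optimally with the others.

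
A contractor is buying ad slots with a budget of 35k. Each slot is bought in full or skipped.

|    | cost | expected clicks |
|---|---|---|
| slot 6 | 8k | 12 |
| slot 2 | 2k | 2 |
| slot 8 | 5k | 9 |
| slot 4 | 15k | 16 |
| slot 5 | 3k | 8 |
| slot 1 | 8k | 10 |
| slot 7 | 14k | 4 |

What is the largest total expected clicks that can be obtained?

47

This is an integer program with binary decision variables.
slot 6 + slot 2 + slot 8 + slot 4 + slot 5: cost 8 + 2 + 5 + 15 + 3 = 33 ≤ 35, expected clicks 12 + 2 + 9 + 16 + 8 = 47.
slot 6 + slot 8 + slot 4 + slot 5: cost 8 + 5 + 15 + 3 = 31 ≤ 35, expected clicks 12 + 9 + 16 + 8 = 45.
slot 6 + slot 4 + slot 5 + slot 1: cost 8 + 15 + 3 + 8 = 34 ≤ 35, expected clicks 12 + 16 + 8 + 10 = 46.
Best is slot 6, slot 2, slot 8, slot 4, and slot 5 with total expected clicks 47.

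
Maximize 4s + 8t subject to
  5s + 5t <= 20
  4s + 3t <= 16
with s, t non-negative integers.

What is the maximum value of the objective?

(s,t)=(0,4): 5·0+5·4=20≤20, 4·0+3·4=12≤16, objective 32.
(s,t)=(1,3): 5·1+5·3=20≤20, 4·1+3·3=13≤16, objective 28.
(s,t)=(0,3): 5·0+5·3=15≤20, 4·0+3·3=9≤16, objective 24.
The best lattice point is (0,4), giving 32.

32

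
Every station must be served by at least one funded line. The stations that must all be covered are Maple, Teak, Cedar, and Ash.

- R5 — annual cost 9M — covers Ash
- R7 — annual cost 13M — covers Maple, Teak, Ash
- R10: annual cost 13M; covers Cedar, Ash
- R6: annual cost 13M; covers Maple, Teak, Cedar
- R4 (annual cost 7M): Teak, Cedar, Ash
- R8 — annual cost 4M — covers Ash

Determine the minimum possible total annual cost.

The greedy cost-per-new-station heuristic would pick R4 and R7 for 20, but a cheaper cover exists.
Choose R6 and R8: together they cover Maple, Teak, Cedar, Ash — every station.
Total annual cost: 13 + 4 = 17.
No cover costs less than 17.

17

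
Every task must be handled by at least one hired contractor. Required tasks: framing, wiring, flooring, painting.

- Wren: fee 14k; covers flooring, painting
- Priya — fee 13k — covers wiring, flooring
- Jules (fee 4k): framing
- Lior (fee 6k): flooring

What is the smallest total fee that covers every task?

31

The greedy cost-per-new-task heuristic would pick Jules, Lior, Priya, and Wren for 37, but a cheaper cover exists.
Choose Wren, Priya, and Jules: together they cover framing, wiring, flooring, painting — every task.
Total fee: 14 + 13 + 4 = 31.
No cover costs less than 31.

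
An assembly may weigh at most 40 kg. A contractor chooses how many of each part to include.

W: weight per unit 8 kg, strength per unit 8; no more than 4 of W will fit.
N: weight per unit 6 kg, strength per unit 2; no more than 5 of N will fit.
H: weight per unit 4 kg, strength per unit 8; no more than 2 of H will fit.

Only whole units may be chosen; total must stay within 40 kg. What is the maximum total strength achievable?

4×W and 2×H: weight 40 ≤ 40, strength 4·8 + 2·8 = 48.
3×W, 1×N, and 2×H: weight 38 ≤ 40, strength 3·8 + 1·2 + 2·8 = 42.
Best is 48.

48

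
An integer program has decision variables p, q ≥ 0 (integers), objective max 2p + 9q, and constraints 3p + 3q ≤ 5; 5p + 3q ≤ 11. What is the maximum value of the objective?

9

(p,q)=(0,1): 3·0+3·1=3≤5, 5·0+3·1=3≤11, objective 9.
(p,q)=(1,0): 3·1+3·0=3≤5, 5·1+3·0=5≤11, objective 2.
No feasible integer point exceeds 9.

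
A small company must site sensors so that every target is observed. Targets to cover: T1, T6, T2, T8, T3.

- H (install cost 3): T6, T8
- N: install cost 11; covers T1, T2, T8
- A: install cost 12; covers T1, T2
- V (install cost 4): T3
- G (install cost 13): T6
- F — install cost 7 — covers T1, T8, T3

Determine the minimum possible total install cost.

18

The greedy cost-per-new-target heuristic would pick H, F, and N for 21, but a cheaper cover exists.
Choose H, N, and V: together they cover T1, T6, T2, T8, T3 — every target.
Total install cost: 3 + 11 + 4 = 18.
No cover costs less than 18.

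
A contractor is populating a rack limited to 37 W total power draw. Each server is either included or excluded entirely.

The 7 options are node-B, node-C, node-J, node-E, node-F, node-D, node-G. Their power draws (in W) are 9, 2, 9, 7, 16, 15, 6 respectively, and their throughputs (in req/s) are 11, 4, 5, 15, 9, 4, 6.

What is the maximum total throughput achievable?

This is a 0-1 knapsack instance.
node-B + node-C + node-E + node-F: power draw 9 + 2 + 7 + 16 = 34 ≤ 37, throughput 11 + 4 + 15 + 9 = 39.
node-B + node-J + node-E + node-G: power draw 9 + 9 + 7 + 6 = 31 ≤ 37, throughput 11 + 5 + 15 + 6 = 37.
node-B + node-C + node-J + node-E + node-G: power draw 9 + 2 + 9 + 7 + 6 = 33 ≤ 37, throughput 11 + 4 + 5 + 15 + 6 = 41.
Best is node-B, node-C, node-J, node-E, and node-G with total throughput 41.

41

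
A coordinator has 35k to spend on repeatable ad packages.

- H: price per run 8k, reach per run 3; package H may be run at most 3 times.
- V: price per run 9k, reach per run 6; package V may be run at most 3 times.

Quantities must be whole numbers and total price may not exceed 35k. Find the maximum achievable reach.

1×H and 3×V: price 35 ≤ 35, reach 1·3 + 3·6 = 21.
3×V: price 27 ≤ 35, reach 3·6 = 18.
Best is 21.

21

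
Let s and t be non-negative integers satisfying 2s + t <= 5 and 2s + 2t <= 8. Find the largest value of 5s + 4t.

17

(s,t)=(1,3): 2·1+1·3=5≤5, 2·1+2·3=8≤8, objective 17.
(s,t)=(0,4): 2·0+1·4=4≤5, 2·0+2·4=8≤8, objective 16.
(s,t)=(1,2): 2·1+1·2=4≤5, 2·1+2·2=6≤8, objective 13.
(s,t)=(0,3): 2·0+1·3=3≤5, 2·0+2·3=6≤8, objective 12.
Maximum is 17 at (s,t)=(1,3).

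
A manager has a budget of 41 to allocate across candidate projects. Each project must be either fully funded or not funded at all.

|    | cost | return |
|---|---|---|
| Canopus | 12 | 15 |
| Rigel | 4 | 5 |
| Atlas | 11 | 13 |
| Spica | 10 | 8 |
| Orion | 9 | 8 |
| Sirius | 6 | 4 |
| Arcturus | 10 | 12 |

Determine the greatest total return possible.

45

Allowing fractional choices, the relaxed optimum would be about 48.6, but projects are indivisible.
Canopus + Rigel + Atlas + Arcturus: cost 12 + 4 + 11 + 10 = 37 ≤ 41, return 15 + 5 + 13 + 12 = 45.
Canopus + Atlas + Sirius + Arcturus: cost 12 + 11 + 6 + 10 = 39 ≤ 41, return 15 + 13 + 4 + 12 = 44.
Best is Canopus, Rigel, Atlas, and Arcturus with total return 45.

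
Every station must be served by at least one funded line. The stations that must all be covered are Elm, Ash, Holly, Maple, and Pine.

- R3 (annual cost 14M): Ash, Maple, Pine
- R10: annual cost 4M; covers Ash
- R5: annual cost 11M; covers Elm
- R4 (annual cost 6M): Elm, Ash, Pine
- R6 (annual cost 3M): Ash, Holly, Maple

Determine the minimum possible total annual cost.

Choose R4 and R6: together they cover Elm, Ash, Holly, Maple, Pine — every station.
Total annual cost: 6 + 3 = 9.
No cover costs less than 9.

9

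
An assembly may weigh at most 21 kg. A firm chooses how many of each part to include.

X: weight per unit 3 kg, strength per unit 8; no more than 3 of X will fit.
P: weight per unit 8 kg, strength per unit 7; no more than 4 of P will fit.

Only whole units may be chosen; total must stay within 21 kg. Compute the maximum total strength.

X has the best ratio (8/3); taking only X gives at most 3×8 = 24 (stopped by the supply cap of 3).
Mixing does better — 3×X and 1×P: weight 17 ≤ 21, strength 3·8 + 1·7 = 31.

31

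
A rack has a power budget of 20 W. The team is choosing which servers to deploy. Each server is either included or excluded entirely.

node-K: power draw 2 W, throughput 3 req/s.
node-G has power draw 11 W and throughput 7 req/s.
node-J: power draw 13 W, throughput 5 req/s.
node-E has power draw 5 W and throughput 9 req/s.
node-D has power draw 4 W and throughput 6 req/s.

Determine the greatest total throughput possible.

22

Take node-G, node-E, and node-D: power draw 11 + 5 + 4 = 20 ≤ 20, throughput 7 + 9 + 6 = 22.
No other feasible combination does better.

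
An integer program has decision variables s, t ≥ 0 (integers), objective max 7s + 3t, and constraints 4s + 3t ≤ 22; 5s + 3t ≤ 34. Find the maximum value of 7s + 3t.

35

Relaxing integrality, the LP optimum is 38.50 at (s,t) = (5.5, 0), which is not an integer point.
(s,t)=(5,0) is feasible, giving 35.
(s,t)=(4,1) is feasible, giving 31.
Maximum is 35 at (s,t)=(5,0).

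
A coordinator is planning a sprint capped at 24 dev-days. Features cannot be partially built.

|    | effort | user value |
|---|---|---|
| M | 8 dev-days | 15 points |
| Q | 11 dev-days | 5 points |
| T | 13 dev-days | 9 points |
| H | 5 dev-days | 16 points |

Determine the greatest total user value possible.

This is a 0-1 knapsack instance.
Take M, Q, and H: effort 8 + 11 + 5 = 24 ≤ 24, user value 15 + 5 + 16 = 36.
No other feasible combination does better.

36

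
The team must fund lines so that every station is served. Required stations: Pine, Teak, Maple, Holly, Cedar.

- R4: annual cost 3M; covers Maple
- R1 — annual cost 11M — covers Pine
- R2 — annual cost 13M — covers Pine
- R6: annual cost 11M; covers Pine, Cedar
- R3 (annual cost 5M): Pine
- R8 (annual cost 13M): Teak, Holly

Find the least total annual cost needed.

This is an integer covering problem.
The greedy cost-per-new-station heuristic would pick R4, R3, R8, and R6 for 32, but a cheaper cover exists.
Choose R4, R6, and R8: together they cover Pine, Teak, Maple, Holly, Cedar — every station.
Total annual cost: 3 + 11 + 13 = 27.
No cover costs less than 27.

27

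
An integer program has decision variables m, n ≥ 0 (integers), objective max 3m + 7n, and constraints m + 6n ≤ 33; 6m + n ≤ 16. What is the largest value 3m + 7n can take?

38

(m,n)=(1,5): 1·1+6·5=31≤33, 6·1+1·5=11≤16, objective 38.
(m,n)=(0,5): 1·0+6·5=30≤33, 6·0+1·5=5≤16, objective 35.
(m,n)=(2,4): 1·2+6·4=26≤33, 6·2+1·4=16≤16, objective 34.
(m,n)=(1,4): 1·1+6·4=25≤33, 6·1+1·4=10≤16, objective 31.
Maximum is 38 at (m,n)=(1,5).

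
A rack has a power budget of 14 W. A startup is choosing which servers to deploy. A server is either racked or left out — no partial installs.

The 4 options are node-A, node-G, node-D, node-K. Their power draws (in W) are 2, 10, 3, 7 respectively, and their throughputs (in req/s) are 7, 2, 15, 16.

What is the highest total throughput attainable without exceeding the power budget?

38

Allowing fractional choices, the relaxed optimum would be about 38.4, but servers are indivisible.
node-D + node-K: power draw 3 + 7 = 10 ≤ 14, throughput 15 + 16 = 31.
node-A + node-D + node-K: power draw 2 + 3 + 7 = 12 ≤ 14, throughput 7 + 15 + 16 = 38.
Best is node-A, node-D, and node-K with total throughput 38.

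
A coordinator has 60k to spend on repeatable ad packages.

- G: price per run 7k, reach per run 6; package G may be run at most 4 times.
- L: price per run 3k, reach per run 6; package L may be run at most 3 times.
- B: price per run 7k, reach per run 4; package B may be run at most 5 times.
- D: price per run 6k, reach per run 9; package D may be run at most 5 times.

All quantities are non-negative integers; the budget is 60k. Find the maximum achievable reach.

81

Take 3×G, 3×L, and 5×D: price 60 ≤ 60, reach 3·6 + 3·6 + 5·9 = 81.
L has the best ratio (6/3) and is taken to its limit of 3; remaining capacity is filled optimally with the others.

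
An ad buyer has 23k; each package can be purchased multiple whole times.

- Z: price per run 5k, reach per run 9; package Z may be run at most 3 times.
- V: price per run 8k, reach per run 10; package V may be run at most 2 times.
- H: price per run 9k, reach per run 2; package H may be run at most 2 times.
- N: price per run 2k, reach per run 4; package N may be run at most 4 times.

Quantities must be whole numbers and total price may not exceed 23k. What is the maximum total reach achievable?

This is a bounded integer knapsack.
N has the best ratio (4/2); taking only N gives at most 4×4 = 16 (stopped by the supply cap of 4).
Mixing does better — 3×Z and 4×N: price 23 ≤ 23, reach 3·9 + 4·4 = 43.

43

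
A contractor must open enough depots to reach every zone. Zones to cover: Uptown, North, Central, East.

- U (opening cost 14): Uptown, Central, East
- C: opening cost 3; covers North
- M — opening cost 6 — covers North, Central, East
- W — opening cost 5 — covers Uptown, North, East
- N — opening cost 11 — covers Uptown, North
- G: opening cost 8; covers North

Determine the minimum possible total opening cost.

11

Choose M and W: together they cover Uptown, North, Central, East — every zone.
Total opening cost: 6 + 5 = 11.
No cover costs less than 11.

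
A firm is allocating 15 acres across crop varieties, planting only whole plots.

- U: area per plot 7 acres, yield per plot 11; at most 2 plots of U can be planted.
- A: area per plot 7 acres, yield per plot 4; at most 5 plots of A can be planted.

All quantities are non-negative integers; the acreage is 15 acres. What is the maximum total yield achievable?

Take 2×U: area 14 ≤ 15, yield 2·11 = 22.
U has the best ratio (11/7) and is taken to its limit of 2; remaining capacity is filled optimally with the others.

22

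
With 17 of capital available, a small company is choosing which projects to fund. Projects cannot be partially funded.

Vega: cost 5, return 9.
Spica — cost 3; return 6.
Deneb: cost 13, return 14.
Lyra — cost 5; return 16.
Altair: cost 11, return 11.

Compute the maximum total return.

31

This is a 0-1 knapsack instance.
Lyra + Altair: cost 5 + 11 = 16 ≤ 17, return 16 + 11 = 27.
Vega + Lyra: cost 5 + 5 = 10 ≤ 17, return 9 + 16 = 25.
Vega + Spica + Lyra: cost 5 + 3 + 5 = 13 ≤ 17, return 9 + 6 + 16 = 31.
Best is Vega, Spica, and Lyra with total return 31.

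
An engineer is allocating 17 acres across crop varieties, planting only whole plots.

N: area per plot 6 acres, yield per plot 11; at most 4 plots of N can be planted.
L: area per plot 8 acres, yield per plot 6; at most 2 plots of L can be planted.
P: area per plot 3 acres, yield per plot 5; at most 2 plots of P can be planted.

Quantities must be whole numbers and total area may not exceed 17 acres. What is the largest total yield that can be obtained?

1×N, 1×L, and 1×P: area 17 ≤ 17, yield 1·11 + 1·6 + 1·5 = 22.
2×N and 1×P: area 15 ≤ 17, yield 2·11 + 1·5 = 27.
Best is 27.

27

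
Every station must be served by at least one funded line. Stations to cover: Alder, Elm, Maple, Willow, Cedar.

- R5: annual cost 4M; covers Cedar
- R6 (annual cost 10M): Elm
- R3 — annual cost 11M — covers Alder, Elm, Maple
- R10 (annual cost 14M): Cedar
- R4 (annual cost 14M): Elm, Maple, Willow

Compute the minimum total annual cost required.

Choose R5, R3, and R4: together they cover Alder, Elm, Maple, Willow, Cedar — every station.
Total annual cost: 4 + 11 + 14 = 29.
No cover costs less than 29.

29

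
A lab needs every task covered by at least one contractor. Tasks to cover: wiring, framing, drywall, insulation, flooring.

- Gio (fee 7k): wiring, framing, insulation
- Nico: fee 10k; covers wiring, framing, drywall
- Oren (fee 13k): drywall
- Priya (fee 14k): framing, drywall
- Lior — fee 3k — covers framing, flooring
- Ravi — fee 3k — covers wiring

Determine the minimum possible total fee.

20

The greedy cost-per-new-task heuristic would pick Lior, Ravi, Gio, and Nico for 23, but a cheaper cover exists.
Choose Gio, Nico, and Lior: together they cover wiring, framing, drywall, insulation, flooring — every task.
Total fee: 7 + 10 + 3 = 20.
No cover costs less than 20.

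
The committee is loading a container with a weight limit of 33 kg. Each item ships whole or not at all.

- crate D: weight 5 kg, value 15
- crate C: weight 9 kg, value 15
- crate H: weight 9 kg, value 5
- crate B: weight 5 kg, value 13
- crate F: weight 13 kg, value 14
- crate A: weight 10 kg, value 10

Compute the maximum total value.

Treat it as a binary knapsack problem.
Take crate D, crate C, crate B, and crate F: weight 5 + 9 + 5 + 13 = 32 ≤ 33, value 15 + 15 + 13 + 14 = 57.
No other feasible combination does better.

57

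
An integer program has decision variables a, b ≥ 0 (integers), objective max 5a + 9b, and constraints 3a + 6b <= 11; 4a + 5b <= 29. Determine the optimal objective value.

15

(a,b)=(3,0) is feasible, giving 15.
(a,b)=(2,0) is feasible, giving 10.
Maximum is 15 at (a,b)=(3,0).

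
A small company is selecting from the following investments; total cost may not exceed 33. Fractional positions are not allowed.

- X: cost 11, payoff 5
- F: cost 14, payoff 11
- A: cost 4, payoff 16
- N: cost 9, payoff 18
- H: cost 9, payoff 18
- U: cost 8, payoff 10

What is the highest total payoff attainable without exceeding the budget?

Treat it as a binary knapsack problem.
Take A, N, H, and U: cost 4 + 9 + 9 + 8 = 30 ≤ 33, payoff 16 + 18 + 18 + 10 = 62.
No other feasible combination does better.

62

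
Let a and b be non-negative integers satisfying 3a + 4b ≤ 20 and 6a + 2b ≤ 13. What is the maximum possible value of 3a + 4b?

(a,b)=(0,5) is feasible, giving 20.
(a,b)=(0,4) is feasible, giving 16.
Maximum is 20 at (a,b)=(0,5).

20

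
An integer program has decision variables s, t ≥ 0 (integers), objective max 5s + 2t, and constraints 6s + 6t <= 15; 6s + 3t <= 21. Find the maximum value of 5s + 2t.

10

(s,t)=(2,0) is feasible, giving 10.
(s,t)=(1,1) is feasible, giving 7.
(s,t)=(1,0) is feasible, giving 5.
Maximum is 10 at (s,t)=(2,0).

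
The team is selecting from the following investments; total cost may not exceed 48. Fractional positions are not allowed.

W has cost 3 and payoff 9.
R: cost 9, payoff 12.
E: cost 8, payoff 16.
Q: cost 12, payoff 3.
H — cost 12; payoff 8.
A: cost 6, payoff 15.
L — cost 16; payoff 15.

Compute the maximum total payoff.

Take W, R, E, A, and L: cost 3 + 9 + 8 + 6 + 16 = 42 ≤ 48, payoff 9 + 12 + 16 + 15 + 15 = 67.
No other feasible combination does better.

67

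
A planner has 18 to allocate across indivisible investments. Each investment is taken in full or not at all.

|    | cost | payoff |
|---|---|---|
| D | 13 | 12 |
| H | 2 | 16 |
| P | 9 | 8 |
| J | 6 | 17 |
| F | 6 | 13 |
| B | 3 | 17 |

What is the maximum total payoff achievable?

63

Take H, J, F, and B: cost 2 + 6 + 6 + 3 = 17 ≤ 18, payoff 16 + 17 + 13 + 17 = 63.
No other feasible combination does better.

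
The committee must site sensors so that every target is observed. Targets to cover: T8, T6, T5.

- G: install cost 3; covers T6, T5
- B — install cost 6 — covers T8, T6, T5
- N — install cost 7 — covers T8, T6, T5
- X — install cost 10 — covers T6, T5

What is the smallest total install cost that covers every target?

The greedy cost-per-new-target heuristic would pick G and B for 9, but a cheaper cover exists.
B alone covers T8, T6, T5 — every target.
Total install cost: 6.
No cover costs less than 6.

6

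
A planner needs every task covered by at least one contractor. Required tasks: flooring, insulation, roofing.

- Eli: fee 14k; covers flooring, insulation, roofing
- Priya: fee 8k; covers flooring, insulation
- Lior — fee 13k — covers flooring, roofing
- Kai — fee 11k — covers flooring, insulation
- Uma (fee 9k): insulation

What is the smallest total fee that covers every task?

This is an integer covering problem.
The greedy cost-per-new-task heuristic would pick Priya and Lior for 21, but a cheaper cover exists.
Eli alone covers flooring, insulation, roofing — every task.
Total fee: 14.
No cover costs less than 14.

14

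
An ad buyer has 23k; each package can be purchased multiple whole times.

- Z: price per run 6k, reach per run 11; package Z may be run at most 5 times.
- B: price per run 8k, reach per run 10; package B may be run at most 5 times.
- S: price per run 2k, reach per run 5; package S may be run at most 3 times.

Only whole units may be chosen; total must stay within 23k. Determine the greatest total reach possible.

3×Z and 2×S: price 22 ≤ 23, reach 3·11 + 2·5 = 43.
3×Z and 1×S: price 20 ≤ 23, reach 3·11 + 1·5 = 38.
Best is 43.

43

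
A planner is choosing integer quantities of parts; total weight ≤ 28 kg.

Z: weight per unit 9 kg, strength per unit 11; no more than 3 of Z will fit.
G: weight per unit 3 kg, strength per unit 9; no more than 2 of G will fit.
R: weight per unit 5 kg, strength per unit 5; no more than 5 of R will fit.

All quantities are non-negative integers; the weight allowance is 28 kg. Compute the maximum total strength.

40

G has the best ratio (9/3); taking only G gives at most 2×9 = 18 (stopped by the supply cap of 2).
Mixing does better — 2×Z and 2×G: weight 24 ≤ 28, strength 2·11 + 2·9 = 40.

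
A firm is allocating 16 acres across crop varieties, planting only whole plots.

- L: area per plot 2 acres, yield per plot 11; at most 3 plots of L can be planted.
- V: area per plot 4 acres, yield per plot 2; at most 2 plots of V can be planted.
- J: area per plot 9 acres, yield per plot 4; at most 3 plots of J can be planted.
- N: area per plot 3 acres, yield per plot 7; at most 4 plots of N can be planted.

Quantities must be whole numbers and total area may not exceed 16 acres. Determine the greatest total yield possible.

54

2×L and 4×N: area 16 ≤ 16, yield 2·11 + 4·7 = 50.
3×L and 3×N: area 15 ≤ 16, yield 3·11 + 3·7 = 54.
Best is 54.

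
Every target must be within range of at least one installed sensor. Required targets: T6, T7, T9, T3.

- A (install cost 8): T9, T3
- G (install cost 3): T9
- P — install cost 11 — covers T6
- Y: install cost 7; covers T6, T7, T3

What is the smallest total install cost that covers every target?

This is a weighted set-cover instance.
Choose G and Y: together they cover T6, T7, T9, T3 — every target.
Total install cost: 3 + 7 = 10.
No cover costs less than 10.

10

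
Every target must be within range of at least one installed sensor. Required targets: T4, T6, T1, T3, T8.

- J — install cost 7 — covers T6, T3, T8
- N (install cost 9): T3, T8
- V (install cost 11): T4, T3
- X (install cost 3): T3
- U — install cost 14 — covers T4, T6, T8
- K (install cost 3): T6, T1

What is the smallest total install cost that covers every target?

The greedy cost-per-new-target heuristic would pick K, X, J, and V for 24, but a cheaper cover exists.
Choose X, U, and K: together they cover T4, T6, T1, T3, T8 — every target.
Total install cost: 3 + 14 + 3 = 20.
No cover costs less than 20.

20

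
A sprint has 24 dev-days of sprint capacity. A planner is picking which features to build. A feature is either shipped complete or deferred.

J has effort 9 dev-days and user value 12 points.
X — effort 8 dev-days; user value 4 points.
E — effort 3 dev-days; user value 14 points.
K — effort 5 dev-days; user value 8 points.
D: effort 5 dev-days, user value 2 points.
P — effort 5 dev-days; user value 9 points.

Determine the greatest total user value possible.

Treat it as a binary knapsack problem.
Take J, E, K, and P: effort 9 + 3 + 5 + 5 = 22 ≤ 24, user value 12 + 14 + 8 + 9 = 43.
No other feasible combination does better.

43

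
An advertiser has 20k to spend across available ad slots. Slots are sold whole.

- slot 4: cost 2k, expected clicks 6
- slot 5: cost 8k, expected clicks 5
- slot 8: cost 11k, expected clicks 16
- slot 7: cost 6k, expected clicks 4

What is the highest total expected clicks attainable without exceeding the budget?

This is a 0-1 knapsack instance.
Allowing fractional choices, the relaxed optimum would be about 26.6, but ad slots are indivisible.
slot 5 + slot 8: cost 8 + 11 = 19 ≤ 20, expected clicks 5 + 16 = 21.
slot 4 + slot 8: cost 2 + 11 = 13 ≤ 20, expected clicks 6 + 16 = 22.
slot 4 + slot 8 + slot 7: cost 2 + 11 + 6 = 19 ≤ 20, expected clicks 6 + 16 + 4 = 26.
Best is slot 4, slot 8, and slot 7 with total expected clicks 26.

26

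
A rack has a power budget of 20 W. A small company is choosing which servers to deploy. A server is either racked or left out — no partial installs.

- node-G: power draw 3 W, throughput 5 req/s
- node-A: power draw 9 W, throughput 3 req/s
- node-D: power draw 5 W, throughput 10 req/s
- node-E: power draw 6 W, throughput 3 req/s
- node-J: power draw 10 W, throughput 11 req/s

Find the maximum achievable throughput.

Take node-G, node-D, and node-J: power draw 3 + 5 + 10 = 18 ≤ 20, throughput 5 + 10 + 11 = 26.
No other feasible combination does better.

26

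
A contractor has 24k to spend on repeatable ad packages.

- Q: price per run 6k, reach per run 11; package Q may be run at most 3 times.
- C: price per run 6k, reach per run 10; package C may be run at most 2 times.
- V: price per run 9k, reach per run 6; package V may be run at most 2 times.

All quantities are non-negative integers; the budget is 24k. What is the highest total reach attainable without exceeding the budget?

Q has the best ratio (11/6); taking only Q gives at most 3×11 = 33 (stopped by the supply cap of 3).
Mixing does better — 3×Q and 1×C: price 24 ≤ 24, reach 3·11 + 1·10 = 43.

43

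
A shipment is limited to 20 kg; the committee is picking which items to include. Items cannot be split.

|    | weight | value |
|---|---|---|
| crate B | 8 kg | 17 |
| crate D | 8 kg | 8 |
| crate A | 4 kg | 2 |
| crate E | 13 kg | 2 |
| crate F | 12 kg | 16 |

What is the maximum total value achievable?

33

crate B + crate D + crate A: weight 8 + 8 + 4 = 20 ≤ 20, value 17 + 8 + 2 = 27.
crate B + crate F: weight 8 + 12 = 20 ≤ 20, value 17 + 16 = 33.
crate B + crate D: weight 8 + 8 = 16 ≤ 20, value 17 + 8 = 25.
Best is crate B and crate F with total value 33.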